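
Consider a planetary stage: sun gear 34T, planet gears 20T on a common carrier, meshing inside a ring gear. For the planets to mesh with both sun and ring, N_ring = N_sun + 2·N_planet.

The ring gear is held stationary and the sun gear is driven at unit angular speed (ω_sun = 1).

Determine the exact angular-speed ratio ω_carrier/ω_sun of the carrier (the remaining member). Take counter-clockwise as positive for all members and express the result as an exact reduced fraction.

17/54

N_ring = 34 + 2·20 = 74
34(ω_s−ω_c) = −74(ω_r−ω_c),  ω_r=0, ω_s=1
34(1−ω_c) = −74(0−ω_c)  ⇒  108ω_c = 34  ⇒  ω_c = 17/54
ω_c/ω_s = 17/54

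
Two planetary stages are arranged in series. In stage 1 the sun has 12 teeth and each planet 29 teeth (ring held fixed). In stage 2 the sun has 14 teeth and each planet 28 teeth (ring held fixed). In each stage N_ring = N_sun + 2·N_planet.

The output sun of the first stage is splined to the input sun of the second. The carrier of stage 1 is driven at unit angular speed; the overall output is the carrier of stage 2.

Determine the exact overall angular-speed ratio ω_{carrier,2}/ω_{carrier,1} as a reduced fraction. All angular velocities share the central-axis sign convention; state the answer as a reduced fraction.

41/36

Stage 1: N_ring = 12 + 2·29 = 70
Stage 1: 12(ω_s−ω_c) = −70(ω_r−ω_c),  ω_r=0, ω_c=1
Stage 1: ω_s = 1 − (70/12)(0−1) = 41/6
  ⇒ ω_s¹/ω_c¹ = 41/6
Stage 2: N_ring = 14 + 2·28 = 70
Stage 2: 14(ω_s−ω_c) = −70(ω_r−ω_c),  ω_r=0, ω_s=1
Stage 2: 14(1−ω_c) = −70(0−ω_c)  ⇒  84ω_c = 14  ⇒  ω_c = 1/6
  ⇒ ω_c²/ω_s² = 1/6
Coupling ω_s² = ω_s¹ ⇒ overall = 41/6 × 1/6 = 41/36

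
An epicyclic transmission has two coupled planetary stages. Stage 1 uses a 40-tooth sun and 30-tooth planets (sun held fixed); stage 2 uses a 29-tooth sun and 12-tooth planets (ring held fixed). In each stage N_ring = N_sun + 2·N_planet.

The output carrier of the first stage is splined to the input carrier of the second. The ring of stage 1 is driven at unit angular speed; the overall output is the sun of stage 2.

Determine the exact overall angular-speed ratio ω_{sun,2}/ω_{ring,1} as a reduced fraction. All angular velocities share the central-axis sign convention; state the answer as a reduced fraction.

410/203

Stage 1: N_ring = 40 + 2·30 = 100
Stage 1: 40(ω_s−ω_c) = −100(ω_r−ω_c),  ω_s=0, ω_r=1
Stage 1: 40(0−ω_c) = −100(1−ω_c)  ⇒  140ω_c = 100  ⇒  ω_c = 5/7
  ⇒ ω_c¹/ω_r¹ = 5/7
Stage 2: N_ring = 29 + 2·12 = 53
Stage 2: 29(ω_s−ω_c) = −53(ω_r−ω_c),  ω_r=0, ω_c=1
Stage 2: ω_s = 1 − (53/29)(0−1) = 82/29
  ⇒ ω_s²/ω_c² = 82/29
Coupling ω_c² = ω_c¹ ⇒ overall = 5/7 × 82/29 = 410/203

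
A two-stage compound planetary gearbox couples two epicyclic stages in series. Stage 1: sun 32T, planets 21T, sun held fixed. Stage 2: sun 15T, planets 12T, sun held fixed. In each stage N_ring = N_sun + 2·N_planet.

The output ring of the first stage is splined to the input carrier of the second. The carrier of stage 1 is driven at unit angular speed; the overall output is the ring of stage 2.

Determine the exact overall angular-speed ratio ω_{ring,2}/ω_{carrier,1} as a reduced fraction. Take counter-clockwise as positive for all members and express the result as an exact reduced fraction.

Stage 1: N_ring = 32 + 2·21 = 74
Stage 1: 32(ω_s−ω_c) = −74(ω_r−ω_c),  ω_s=0, ω_c=1
Stage 1: ω_r = 1 − (32/74)(0−1) = 53/37
  ⇒ ω_r¹/ω_c¹ = 53/37
Stage 2: N_ring = 15 + 2·12 = 39
Stage 2: 15(ω_s−ω_c) = −39(ω_r−ω_c),  ω_s=0, ω_c=1
Stage 2: ω_r = 1 − (15/39)(0−1) = 18/13
  ⇒ ω_r²/ω_c² = 18/13
Coupling ω_c² = ω_r¹ ⇒ overall = 53/37 × 18/13 = 954/481

954/481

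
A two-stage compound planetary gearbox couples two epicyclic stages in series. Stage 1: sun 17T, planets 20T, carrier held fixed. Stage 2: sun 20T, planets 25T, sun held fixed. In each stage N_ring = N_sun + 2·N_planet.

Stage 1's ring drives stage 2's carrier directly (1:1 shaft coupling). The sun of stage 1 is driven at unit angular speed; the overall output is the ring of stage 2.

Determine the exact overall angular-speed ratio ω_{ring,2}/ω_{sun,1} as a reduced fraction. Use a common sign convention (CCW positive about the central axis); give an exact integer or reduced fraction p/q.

-51/133

Stage 1: N_ring = 17 + 2·20 = 57
Stage 1: 17(ω_s−ω_c) = −57(ω_r−ω_c),  ω_c=0, ω_s=1
Stage 1: ω_r = 0 − (17/57)(1−0) = -17/57
  ⇒ ω_r¹/ω_s¹ = -17/57
Stage 2: N_ring = 20 + 2·25 = 70
Stage 2: 20(ω_s−ω_c) = −70(ω_r−ω_c),  ω_s=0, ω_c=1
Stage 2: ω_r = 1 − (20/70)(0−1) = 9/7
  ⇒ ω_r²/ω_c² = 9/7
Coupling ω_c² = ω_r¹ ⇒ overall = -17/57 × 9/7 = -51/133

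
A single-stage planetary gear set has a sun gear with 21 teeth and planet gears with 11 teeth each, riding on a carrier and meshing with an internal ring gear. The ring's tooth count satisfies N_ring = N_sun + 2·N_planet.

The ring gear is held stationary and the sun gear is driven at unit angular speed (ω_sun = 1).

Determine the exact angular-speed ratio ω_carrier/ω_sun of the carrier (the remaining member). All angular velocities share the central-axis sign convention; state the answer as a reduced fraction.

21/64

N_ring = 21 + 2·11 = 43
21(ω_s−ω_c) = −43(ω_r−ω_c),  ω_r=0, ω_s=1
21(1−ω_c) = −43(0−ω_c)  ⇒  64ω_c = 21  ⇒  ω_c = 21/64
ω_c/ω_s = 21/64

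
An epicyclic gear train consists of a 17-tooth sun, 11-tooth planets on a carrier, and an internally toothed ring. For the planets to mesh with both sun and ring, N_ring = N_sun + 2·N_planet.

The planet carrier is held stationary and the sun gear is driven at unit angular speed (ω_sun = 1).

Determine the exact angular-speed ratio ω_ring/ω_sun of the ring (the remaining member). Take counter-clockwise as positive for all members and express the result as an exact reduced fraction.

-17/39

N_ring = 17 + 2·11 = 39
17(ω_s−ω_c) = −39(ω_r−ω_c),  ω_c=0, ω_s=1
ω_r = 0 − (17/39)(1−0) = -17/39
ω_r/ω_s = -17/39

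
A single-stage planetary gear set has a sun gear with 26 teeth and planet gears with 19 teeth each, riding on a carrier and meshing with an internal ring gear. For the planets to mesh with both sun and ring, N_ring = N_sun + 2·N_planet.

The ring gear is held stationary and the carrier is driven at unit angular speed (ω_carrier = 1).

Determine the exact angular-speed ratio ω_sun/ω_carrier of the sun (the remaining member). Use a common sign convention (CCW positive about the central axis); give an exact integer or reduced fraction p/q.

45/13

N_ring = 26 + 2·19 = 64
26(ω_s−ω_c) = −64(ω_r−ω_c),  ω_r=0, ω_c=1
ω_s = 1 − (64/26)(0−1) = 45/13
ω_s/ω_c = 45/13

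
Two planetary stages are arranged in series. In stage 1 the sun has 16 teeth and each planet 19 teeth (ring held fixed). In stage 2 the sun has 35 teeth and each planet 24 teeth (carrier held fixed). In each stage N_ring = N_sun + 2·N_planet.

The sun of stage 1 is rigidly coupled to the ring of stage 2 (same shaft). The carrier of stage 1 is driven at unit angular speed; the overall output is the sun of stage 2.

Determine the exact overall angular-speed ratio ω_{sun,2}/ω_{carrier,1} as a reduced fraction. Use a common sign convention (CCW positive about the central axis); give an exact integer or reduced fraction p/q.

Stage 1: N_ring = 16 + 2·19 = 54
Stage 1: 16(ω_s−ω_c) = −54(ω_r−ω_c),  ω_r=0, ω_c=1
Stage 1: ω_s = 1 − (54/16)(0−1) = 35/8
  ⇒ ω_s¹/ω_c¹ = 35/8
Stage 2: N_ring = 35 + 2·24 = 83
Stage 2: 35(ω_s−ω_c) = −83(ω_r−ω_c),  ω_c=0, ω_r=1
Stage 2: ω_s = 0 − (83/35)(1−0) = -83/35
  ⇒ ω_s²/ω_r² = -83/35
Coupling ω_r² = ω_s¹ ⇒ overall = 35/8 × -83/35 = -83/8

-83/8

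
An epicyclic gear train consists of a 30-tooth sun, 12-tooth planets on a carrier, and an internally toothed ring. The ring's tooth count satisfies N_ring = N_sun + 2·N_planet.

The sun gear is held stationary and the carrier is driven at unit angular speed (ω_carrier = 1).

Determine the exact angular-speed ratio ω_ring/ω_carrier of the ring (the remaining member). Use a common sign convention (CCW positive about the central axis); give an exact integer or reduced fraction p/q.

N_ring = 30 + 2·12 = 54
30(ω_s−ω_c) = −54(ω_r−ω_c),  ω_s=0, ω_c=1
ω_r = 1 − (30/54)(0−1) = 14/9
ω_r/ω_c = 14/9

14/9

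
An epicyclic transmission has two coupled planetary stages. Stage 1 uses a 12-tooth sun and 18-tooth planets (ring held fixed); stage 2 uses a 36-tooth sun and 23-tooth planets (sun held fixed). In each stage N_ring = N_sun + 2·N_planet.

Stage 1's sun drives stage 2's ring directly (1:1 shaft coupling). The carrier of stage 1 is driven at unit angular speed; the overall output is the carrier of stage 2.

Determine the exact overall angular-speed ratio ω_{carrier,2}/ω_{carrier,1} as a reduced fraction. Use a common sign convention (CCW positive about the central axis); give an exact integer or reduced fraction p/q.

205/59

Stage 1: N_ring = 12 + 2·18 = 48
Stage 1: 12(ω_s−ω_c) = −48(ω_r−ω_c),  ω_r=0, ω_c=1
Stage 1: ω_s = 1 − (48/12)(0−1) = 5
  ⇒ ω_s¹/ω_c¹ = 5
Stage 2: N_ring = 36 + 2·23 = 82
Stage 2: 36(ω_s−ω_c) = −82(ω_r−ω_c),  ω_s=0, ω_r=1
Stage 2: 36(0−ω_c) = −82(1−ω_c)  ⇒  118ω_c = 82  ⇒  ω_c = 41/59
  ⇒ ω_c²/ω_r² = 41/59
Coupling ω_r² = ω_s¹ ⇒ overall = 5 × 41/59 = 205/59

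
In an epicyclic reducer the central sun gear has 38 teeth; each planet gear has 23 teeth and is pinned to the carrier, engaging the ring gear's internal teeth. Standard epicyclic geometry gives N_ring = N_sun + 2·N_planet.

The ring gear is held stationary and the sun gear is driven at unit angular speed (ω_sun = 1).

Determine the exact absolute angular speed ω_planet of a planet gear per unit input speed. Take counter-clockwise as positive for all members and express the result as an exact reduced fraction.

N_ring = 38 + 2·23 = 84
38(ω_s−ω_c) = −84(ω_r−ω_c),  ω_r=0, ω_s=1
38(1−ω_c) = −84(0−ω_c)  ⇒  122ω_c = 38  ⇒  ω_c = 19/61
sun–planet: 38·(1−19/61) = −23·(ω_p−ω_c)  ⇒  ω_p−ω_c = −(38/23)·(42/61) = -1596/1403
ω_p = 19/61 − 1596/1403 = -19/23

-19/23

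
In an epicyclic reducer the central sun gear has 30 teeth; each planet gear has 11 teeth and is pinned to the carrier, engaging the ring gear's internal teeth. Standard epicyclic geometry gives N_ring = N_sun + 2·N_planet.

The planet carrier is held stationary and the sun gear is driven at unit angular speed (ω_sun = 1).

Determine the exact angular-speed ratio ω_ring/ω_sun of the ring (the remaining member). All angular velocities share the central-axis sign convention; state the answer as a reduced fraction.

-15/26

N_ring = 30 + 2·11 = 52
30(ω_s−ω_c) = −52(ω_r−ω_c),  ω_c=0, ω_s=1
ω_r = 0 − (30/52)(1−0) = -15/26
ω_r/ω_s = -15/26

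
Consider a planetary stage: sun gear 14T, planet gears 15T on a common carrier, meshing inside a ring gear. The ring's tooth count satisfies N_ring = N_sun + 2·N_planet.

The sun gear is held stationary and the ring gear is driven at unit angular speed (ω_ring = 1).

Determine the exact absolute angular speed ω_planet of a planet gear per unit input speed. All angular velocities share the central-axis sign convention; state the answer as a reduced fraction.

N_ring = 14 + 2·15 = 44
14(ω_s−ω_c) = −44(ω_r−ω_c),  ω_s=0, ω_r=1
14(0−ω_c) = −44(1−ω_c)  ⇒  58ω_c = 44  ⇒  ω_c = 22/29
sun–planet: 14·(0−22/29) = −15·(ω_p−ω_c)  ⇒  ω_p−ω_c = −(14/15)·(-22/29) = 308/435
ω_p = 22/29 + 308/435 = 22/15

22/15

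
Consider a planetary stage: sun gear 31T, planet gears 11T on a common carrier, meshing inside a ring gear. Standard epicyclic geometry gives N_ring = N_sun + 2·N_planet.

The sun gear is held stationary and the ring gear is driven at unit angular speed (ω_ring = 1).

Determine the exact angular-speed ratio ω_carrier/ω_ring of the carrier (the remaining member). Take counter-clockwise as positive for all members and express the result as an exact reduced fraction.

N_ring = 31 + 2·11 = 53
31(ω_s−ω_c) = −53(ω_r−ω_c),  ω_s=0, ω_r=1
31(0−ω_c) = −53(1−ω_c)  ⇒  84ω_c = 53  ⇒  ω_c = 53/84
ω_c/ω_r = 53/84

53/84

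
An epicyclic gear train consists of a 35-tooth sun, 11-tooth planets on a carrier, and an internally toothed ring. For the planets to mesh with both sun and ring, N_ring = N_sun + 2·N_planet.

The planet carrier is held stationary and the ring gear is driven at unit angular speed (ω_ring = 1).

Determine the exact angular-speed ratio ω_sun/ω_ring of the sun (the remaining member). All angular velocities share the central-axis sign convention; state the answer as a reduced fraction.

N_ring = 35 + 2·11 = 57
35(ω_s−ω_c) = −57(ω_r−ω_c),  ω_c=0, ω_r=1
ω_s = 0 − (57/35)(1−0) = -57/35
ω_s/ω_r = -57/35

-57/35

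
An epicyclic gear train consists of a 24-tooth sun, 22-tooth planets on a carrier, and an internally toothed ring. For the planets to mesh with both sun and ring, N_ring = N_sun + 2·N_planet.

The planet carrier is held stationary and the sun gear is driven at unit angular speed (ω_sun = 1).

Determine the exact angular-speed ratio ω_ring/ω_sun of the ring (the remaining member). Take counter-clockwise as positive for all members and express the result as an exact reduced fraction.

N_ring = 24 + 2·22 = 68
24(ω_s−ω_c) = −68(ω_r−ω_c),  ω_c=0, ω_s=1
ω_r = 0 − (24/68)(1−0) = -6/17
ω_r/ω_s = -6/17

-6/17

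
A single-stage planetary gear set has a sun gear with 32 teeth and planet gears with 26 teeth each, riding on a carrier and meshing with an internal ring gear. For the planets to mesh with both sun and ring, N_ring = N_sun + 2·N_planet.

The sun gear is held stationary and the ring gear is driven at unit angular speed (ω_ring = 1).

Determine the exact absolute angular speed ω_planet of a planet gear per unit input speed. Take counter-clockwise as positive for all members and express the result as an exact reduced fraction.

N_ring = 32 + 2·26 = 84
32(ω_s−ω_c) = −84(ω_r−ω_c),  ω_s=0, ω_r=1
32(0−ω_c) = −84(1−ω_c)  ⇒  116ω_c = 84  ⇒  ω_c = 21/29
sun–planet: 32·(0−21/29) = −26·(ω_p−ω_c)  ⇒  ω_p−ω_c = −(32/26)·(-21/29) = 336/377
ω_p = 21/29 + 336/377 = 21/13

21/13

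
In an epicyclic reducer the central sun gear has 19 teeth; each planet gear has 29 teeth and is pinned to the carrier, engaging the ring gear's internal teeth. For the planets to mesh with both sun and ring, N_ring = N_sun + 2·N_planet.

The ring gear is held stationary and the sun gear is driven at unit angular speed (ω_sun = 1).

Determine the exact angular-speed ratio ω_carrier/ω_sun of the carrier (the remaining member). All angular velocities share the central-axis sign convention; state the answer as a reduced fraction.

N_ring = 19 + 2·29 = 77
19(ω_s−ω_c) = −77(ω_r−ω_c),  ω_r=0, ω_s=1
19(1−ω_c) = −77(0−ω_c)  ⇒  96ω_c = 19  ⇒  ω_c = 19/96
ω_c/ω_s = 19/96

19/96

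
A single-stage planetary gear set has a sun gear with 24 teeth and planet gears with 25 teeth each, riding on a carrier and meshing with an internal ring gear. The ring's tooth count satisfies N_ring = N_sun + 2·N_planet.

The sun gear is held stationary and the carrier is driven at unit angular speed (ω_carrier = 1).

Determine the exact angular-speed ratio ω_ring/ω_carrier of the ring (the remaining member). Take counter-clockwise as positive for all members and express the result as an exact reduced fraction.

N_ring = 24 + 2·25 = 74
24(ω_s−ω_c) = −74(ω_r−ω_c),  ω_s=0, ω_c=1
ω_r = 1 − (24/74)(0−1) = 49/37
ω_r/ω_c = 49/37

49/37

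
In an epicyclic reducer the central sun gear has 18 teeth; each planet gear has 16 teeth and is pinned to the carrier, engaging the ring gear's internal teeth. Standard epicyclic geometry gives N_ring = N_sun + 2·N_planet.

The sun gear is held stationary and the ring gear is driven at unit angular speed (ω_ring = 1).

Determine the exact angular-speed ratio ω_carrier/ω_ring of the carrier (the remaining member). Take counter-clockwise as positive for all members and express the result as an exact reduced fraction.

N_ring = 18 + 2·16 = 50
18(ω_s−ω_c) = −50(ω_r−ω_c),  ω_s=0, ω_r=1
18(0−ω_c) = −50(1−ω_c)  ⇒  68ω_c = 50  ⇒  ω_c = 25/34
ω_c/ω_r = 25/34

25/34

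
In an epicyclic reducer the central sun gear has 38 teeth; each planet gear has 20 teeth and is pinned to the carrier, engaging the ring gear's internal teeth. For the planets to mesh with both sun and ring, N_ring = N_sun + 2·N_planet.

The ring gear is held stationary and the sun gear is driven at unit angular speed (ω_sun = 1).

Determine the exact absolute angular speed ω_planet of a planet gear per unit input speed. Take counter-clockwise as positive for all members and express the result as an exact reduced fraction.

N_ring = 38 + 2·20 = 78
38(ω_s−ω_c) = −78(ω_r−ω_c),  ω_r=0, ω_s=1
38(1−ω_c) = −78(0−ω_c)  ⇒  116ω_c = 38  ⇒  ω_c = 19/58
sun–planet: 38·(1−19/58) = −20·(ω_p−ω_c)  ⇒  ω_p−ω_c = −(38/20)·(39/58) = -741/580
ω_p = 19/58 − 741/580 = -19/20

-19/20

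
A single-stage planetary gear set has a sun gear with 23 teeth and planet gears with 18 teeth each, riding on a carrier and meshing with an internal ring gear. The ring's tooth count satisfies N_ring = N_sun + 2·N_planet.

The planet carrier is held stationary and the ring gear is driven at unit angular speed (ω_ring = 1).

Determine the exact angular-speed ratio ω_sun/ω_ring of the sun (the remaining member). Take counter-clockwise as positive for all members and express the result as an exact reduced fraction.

N_ring = 23 + 2·18 = 59
23(ω_s−ω_c) = −59(ω_r−ω_c),  ω_c=0, ω_r=1
ω_s = 0 − (59/23)(1−0) = -59/23
ω_s/ω_r = -59/23

-59/23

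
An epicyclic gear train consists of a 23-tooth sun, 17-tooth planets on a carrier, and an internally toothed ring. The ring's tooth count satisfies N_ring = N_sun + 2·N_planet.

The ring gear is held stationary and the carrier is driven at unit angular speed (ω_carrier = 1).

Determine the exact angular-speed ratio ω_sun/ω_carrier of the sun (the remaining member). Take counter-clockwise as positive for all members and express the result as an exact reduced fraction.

80/23

N_ring = 23 + 2·17 = 57
23(ω_s−ω_c) = −57(ω_r−ω_c),  ω_r=0, ω_c=1
ω_s = 1 − (57/23)(0−1) = 80/23
ω_s/ω_c = 80/23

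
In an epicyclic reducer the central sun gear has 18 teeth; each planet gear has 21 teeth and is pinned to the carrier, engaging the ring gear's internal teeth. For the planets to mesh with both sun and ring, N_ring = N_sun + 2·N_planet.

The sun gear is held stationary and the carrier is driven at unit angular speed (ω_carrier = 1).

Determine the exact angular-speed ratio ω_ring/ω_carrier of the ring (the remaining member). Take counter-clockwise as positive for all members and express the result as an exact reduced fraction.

N_ring = 18 + 2·21 = 60
18(ω_s−ω_c) = −60(ω_r−ω_c),  ω_s=0, ω_c=1
ω_r = 1 − (18/60)(0−1) = 13/10
ω_r/ω_c = 13/10

13/10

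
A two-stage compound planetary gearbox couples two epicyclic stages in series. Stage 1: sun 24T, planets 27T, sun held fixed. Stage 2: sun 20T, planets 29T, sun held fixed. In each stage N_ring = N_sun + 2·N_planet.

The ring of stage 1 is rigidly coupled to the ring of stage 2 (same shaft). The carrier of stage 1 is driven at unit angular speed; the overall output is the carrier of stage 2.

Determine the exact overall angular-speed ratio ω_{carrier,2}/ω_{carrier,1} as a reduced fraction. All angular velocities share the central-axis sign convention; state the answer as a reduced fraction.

Stage 1: N_ring = 24 + 2·27 = 78
Stage 1: 24(ω_s−ω_c) = −78(ω_r−ω_c),  ω_s=0, ω_c=1
Stage 1: ω_r = 1 − (24/78)(0−1) = 17/13
  ⇒ ω_r¹/ω_c¹ = 17/13
Stage 2: N_ring = 20 + 2·29 = 78
Stage 2: 20(ω_s−ω_c) = −78(ω_r−ω_c),  ω_s=0, ω_r=1
Stage 2: 20(0−ω_c) = −78(1−ω_c)  ⇒  98ω_c = 78  ⇒  ω_c = 39/49
  ⇒ ω_c²/ω_r² = 39/49
Coupling ω_r² = ω_r¹ ⇒ overall = 17/13 × 39/49 = 51/49

51/49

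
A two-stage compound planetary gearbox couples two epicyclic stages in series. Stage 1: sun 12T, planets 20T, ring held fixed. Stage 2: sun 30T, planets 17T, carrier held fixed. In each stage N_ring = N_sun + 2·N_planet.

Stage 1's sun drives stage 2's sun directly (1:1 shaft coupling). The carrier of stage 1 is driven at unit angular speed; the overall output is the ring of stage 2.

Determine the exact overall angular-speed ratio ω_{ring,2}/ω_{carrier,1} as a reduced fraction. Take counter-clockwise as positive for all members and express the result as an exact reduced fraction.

Stage 1: N_ring = 12 + 2·20 = 52
Stage 1: 12(ω_s−ω_c) = −52(ω_r−ω_c),  ω_r=0, ω_c=1
Stage 1: ω_s = 1 − (52/12)(0−1) = 16/3
  ⇒ ω_s¹/ω_c¹ = 16/3
Stage 2: N_ring = 30 + 2·17 = 64
Stage 2: 30(ω_s−ω_c) = −64(ω_r−ω_c),  ω_c=0, ω_s=1
Stage 2: ω_r = 0 − (30/64)(1−0) = -15/32
  ⇒ ω_r²/ω_s² = -15/32
Coupling ω_s² = ω_s¹ ⇒ overall = 16/3 × -15/32 = -5/2

-5/2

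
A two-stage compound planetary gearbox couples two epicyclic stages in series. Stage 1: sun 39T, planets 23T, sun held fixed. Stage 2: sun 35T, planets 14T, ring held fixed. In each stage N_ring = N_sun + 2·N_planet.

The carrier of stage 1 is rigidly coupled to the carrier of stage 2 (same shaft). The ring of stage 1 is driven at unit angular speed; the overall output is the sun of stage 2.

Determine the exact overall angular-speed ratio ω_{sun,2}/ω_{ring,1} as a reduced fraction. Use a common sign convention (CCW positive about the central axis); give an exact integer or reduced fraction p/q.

Stage 1: N_ring = 39 + 2·23 = 85
Stage 1: 39(ω_s−ω_c) = −85(ω_r−ω_c),  ω_s=0, ω_r=1
Stage 1: 39(0−ω_c) = −85(1−ω_c)  ⇒  124ω_c = 85  ⇒  ω_c = 85/124
  ⇒ ω_c¹/ω_r¹ = 85/124
Stage 2: N_ring = 35 + 2·14 = 63
Stage 2: 35(ω_s−ω_c) = −63(ω_r−ω_c),  ω_r=0, ω_c=1
Stage 2: ω_s = 1 − (63/35)(0−1) = 14/5
  ⇒ ω_s²/ω_c² = 14/5
Coupling ω_c² = ω_c¹ ⇒ overall = 85/124 × 14/5 = 119/62

119/62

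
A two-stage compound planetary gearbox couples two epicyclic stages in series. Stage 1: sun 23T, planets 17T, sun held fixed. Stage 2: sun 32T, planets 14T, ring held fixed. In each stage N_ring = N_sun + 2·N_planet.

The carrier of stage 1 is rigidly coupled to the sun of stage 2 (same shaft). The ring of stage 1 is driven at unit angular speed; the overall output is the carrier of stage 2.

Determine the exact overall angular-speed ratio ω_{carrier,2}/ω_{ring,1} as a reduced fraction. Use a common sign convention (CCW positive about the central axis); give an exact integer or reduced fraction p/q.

57/230

Stage 1: N_ring = 23 + 2·17 = 57
Stage 1: 23(ω_s−ω_c) = −57(ω_r−ω_c),  ω_s=0, ω_r=1
Stage 1: 23(0−ω_c) = −57(1−ω_c)  ⇒  80ω_c = 57  ⇒  ω_c = 57/80
  ⇒ ω_c¹/ω_r¹ = 57/80
Stage 2: N_ring = 32 + 2·14 = 60
Stage 2: 32(ω_s−ω_c) = −60(ω_r−ω_c),  ω_r=0, ω_s=1
Stage 2: 32(1−ω_c) = −60(0−ω_c)  ⇒  92ω_c = 32  ⇒  ω_c = 8/23
  ⇒ ω_c²/ω_s² = 8/23
Coupling ω_s² = ω_c¹ ⇒ overall = 57/80 × 8/23 = 57/230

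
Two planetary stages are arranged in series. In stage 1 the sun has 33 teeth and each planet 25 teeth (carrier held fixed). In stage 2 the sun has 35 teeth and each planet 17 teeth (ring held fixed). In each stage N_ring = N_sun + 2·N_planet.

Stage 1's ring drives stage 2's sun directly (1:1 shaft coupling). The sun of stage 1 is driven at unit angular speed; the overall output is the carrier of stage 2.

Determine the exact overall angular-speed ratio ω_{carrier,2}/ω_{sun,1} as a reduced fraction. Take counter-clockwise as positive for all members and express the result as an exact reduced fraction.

-1155/8632

Stage 1: N_ring = 33 + 2·25 = 83
Stage 1: 33(ω_s−ω_c) = −83(ω_r−ω_c),  ω_c=0, ω_s=1
Stage 1: ω_r = 0 − (33/83)(1−0) = -33/83
  ⇒ ω_r¹/ω_s¹ = -33/83
Stage 2: N_ring = 35 + 2·17 = 69
Stage 2: 35(ω_s−ω_c) = −69(ω_r−ω_c),  ω_r=0, ω_s=1
Stage 2: 35(1−ω_c) = −69(0−ω_c)  ⇒  104ω_c = 35  ⇒  ω_c = 35/104
  ⇒ ω_c²/ω_s² = 35/104
Coupling ω_s² = ω_r¹ ⇒ overall = -33/83 × 35/104 = -1155/8632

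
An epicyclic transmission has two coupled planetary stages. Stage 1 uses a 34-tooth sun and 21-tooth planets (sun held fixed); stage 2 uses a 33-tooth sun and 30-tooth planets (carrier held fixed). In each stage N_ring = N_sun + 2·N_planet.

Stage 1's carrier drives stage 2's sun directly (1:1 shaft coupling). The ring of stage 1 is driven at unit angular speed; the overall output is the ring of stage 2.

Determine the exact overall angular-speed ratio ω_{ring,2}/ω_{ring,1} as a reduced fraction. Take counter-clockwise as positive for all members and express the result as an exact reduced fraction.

-38/155

Stage 1: N_ring = 34 + 2·21 = 76
Stage 1: 34(ω_s−ω_c) = −76(ω_r−ω_c),  ω_s=0, ω_r=1
Stage 1: 34(0−ω_c) = −76(1−ω_c)  ⇒  110ω_c = 76  ⇒  ω_c = 38/55
  ⇒ ω_c¹/ω_r¹ = 38/55
Stage 2: N_ring = 33 + 2·30 = 93
Stage 2: 33(ω_s−ω_c) = −93(ω_r−ω_c),  ω_c=0, ω_s=1
Stage 2: ω_r = 0 − (33/93)(1−0) = -11/31
  ⇒ ω_r²/ω_s² = -11/31
Coupling ω_s² = ω_c¹ ⇒ overall = 38/55 × -11/31 = -38/155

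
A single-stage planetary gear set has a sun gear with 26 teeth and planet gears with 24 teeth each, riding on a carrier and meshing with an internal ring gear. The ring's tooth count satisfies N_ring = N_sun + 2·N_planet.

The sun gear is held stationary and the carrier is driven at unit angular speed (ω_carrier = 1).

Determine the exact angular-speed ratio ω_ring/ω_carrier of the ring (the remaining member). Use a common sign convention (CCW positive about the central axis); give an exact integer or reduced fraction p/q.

50/37

N_ring = 26 + 2·24 = 74
26(ω_s−ω_c) = −74(ω_r−ω_c),  ω_s=0, ω_c=1
ω_r = 1 − (26/74)(0−1) = 50/37
ω_r/ω_c = 50/37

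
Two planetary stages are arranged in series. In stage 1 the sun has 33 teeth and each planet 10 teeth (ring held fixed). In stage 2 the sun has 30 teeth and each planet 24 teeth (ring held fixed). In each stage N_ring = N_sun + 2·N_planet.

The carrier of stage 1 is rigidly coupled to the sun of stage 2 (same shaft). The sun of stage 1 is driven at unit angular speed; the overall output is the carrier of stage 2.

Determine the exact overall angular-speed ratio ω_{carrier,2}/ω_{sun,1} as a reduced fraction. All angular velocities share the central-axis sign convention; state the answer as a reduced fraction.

Stage 1: N_ring = 33 + 2·10 = 53
Stage 1: 33(ω_s−ω_c) = −53(ω_r−ω_c),  ω_r=0, ω_s=1
Stage 1: 33(1−ω_c) = −53(0−ω_c)  ⇒  86ω_c = 33  ⇒  ω_c = 33/86
  ⇒ ω_c¹/ω_s¹ = 33/86
Stage 2: N_ring = 30 + 2·24 = 78
Stage 2: 30(ω_s−ω_c) = −78(ω_r−ω_c),  ω_r=0, ω_s=1
Stage 2: 30(1−ω_c) = −78(0−ω_c)  ⇒  108ω_c = 30  ⇒  ω_c = 5/18
  ⇒ ω_c²/ω_s² = 5/18
Coupling ω_s² = ω_c¹ ⇒ overall = 33/86 × 5/18 = 55/516

55/516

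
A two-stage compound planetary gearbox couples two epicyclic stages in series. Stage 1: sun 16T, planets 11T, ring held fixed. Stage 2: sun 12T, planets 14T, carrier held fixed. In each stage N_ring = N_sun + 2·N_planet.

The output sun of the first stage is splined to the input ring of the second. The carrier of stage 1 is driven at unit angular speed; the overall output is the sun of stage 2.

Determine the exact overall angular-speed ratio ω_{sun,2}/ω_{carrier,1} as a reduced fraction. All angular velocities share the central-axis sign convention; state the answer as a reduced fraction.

-45/4

Stage 1: N_ring = 16 + 2·11 = 38
Stage 1: 16(ω_s−ω_c) = −38(ω_r−ω_c),  ω_r=0, ω_c=1
Stage 1: ω_s = 1 − (38/16)(0−1) = 27/8
  ⇒ ω_s¹/ω_c¹ = 27/8
Stage 2: N_ring = 12 + 2·14 = 40
Stage 2: 12(ω_s−ω_c) = −40(ω_r−ω_c),  ω_c=0, ω_r=1
Stage 2: ω_s = 0 − (40/12)(1−0) = -10/3
  ⇒ ω_s²/ω_r² = -10/3
Coupling ω_r² = ω_s¹ ⇒ overall = 27/8 × -10/3 = -45/4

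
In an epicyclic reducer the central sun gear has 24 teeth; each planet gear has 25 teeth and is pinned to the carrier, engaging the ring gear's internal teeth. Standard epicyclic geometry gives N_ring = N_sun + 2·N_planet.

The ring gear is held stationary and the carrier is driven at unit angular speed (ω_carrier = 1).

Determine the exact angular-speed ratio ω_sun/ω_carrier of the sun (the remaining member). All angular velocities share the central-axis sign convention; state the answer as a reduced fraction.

N_ring = 24 + 2·25 = 74
24(ω_s−ω_c) = −74(ω_r−ω_c),  ω_r=0, ω_c=1
ω_s = 1 − (74/24)(0−1) = 49/12
ω_s/ω_c = 49/12

49/12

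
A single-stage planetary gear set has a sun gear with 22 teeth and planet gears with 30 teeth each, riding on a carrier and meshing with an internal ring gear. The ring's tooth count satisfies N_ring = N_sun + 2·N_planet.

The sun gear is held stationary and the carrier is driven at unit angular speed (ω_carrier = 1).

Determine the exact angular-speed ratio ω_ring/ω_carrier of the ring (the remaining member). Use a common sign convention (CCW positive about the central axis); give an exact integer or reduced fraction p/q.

52/41

N_ring = 22 + 2·30 = 82
22(ω_s−ω_c) = −82(ω_r−ω_c),  ω_s=0, ω_c=1
ω_r = 1 − (22/82)(0−1) = 52/41
ω_r/ω_c = 52/41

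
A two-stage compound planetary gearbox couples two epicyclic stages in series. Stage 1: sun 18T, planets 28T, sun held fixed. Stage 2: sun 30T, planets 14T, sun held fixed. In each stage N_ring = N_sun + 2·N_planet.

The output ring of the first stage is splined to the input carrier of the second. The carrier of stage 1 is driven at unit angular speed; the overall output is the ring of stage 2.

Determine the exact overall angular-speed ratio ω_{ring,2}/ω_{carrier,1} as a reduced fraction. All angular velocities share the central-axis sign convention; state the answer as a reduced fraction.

Stage 1: N_ring = 18 + 2·28 = 74
Stage 1: 18(ω_s−ω_c) = −74(ω_r−ω_c),  ω_s=0, ω_c=1
Stage 1: ω_r = 1 − (18/74)(0−1) = 46/37
  ⇒ ω_r¹/ω_c¹ = 46/37
Stage 2: N_ring = 30 + 2·14 = 58
Stage 2: 30(ω_s−ω_c) = −58(ω_r−ω_c),  ω_s=0, ω_c=1
Stage 2: ω_r = 1 − (30/58)(0−1) = 44/29
  ⇒ ω_r²/ω_c² = 44/29
Coupling ω_c² = ω_r¹ ⇒ overall = 46/37 × 44/29 = 2024/1073

2024/1073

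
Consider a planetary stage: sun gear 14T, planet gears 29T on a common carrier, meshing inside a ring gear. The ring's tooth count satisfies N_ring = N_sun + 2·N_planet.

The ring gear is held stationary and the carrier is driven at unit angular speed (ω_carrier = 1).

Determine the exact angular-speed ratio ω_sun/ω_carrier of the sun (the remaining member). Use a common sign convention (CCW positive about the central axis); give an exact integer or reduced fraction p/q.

43/7

N_ring = 14 + 2·29 = 72
14(ω_s−ω_c) = −72(ω_r−ω_c),  ω_r=0, ω_c=1
ω_s = 1 − (72/14)(0−1) = 43/7
ω_s/ω_c = 43/7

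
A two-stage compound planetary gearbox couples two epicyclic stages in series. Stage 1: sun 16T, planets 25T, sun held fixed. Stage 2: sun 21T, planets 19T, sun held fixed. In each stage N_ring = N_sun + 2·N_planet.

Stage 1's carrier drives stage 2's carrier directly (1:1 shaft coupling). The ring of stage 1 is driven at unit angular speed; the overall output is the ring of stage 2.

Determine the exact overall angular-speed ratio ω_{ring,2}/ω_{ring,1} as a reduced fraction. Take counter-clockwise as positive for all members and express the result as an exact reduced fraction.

Stage 1: N_ring = 16 + 2·25 = 66
Stage 1: 16(ω_s−ω_c) = −66(ω_r−ω_c),  ω_s=0, ω_r=1
Stage 1: 16(0−ω_c) = −66(1−ω_c)  ⇒  82ω_c = 66  ⇒  ω_c = 33/41
  ⇒ ω_c¹/ω_r¹ = 33/41
Stage 2: N_ring = 21 + 2·19 = 59
Stage 2: 21(ω_s−ω_c) = −59(ω_r−ω_c),  ω_s=0, ω_c=1
Stage 2: ω_r = 1 − (21/59)(0−1) = 80/59
  ⇒ ω_r²/ω_c² = 80/59
Coupling ω_c² = ω_c¹ ⇒ overall = 33/41 × 80/59 = 2640/2419

2640/2419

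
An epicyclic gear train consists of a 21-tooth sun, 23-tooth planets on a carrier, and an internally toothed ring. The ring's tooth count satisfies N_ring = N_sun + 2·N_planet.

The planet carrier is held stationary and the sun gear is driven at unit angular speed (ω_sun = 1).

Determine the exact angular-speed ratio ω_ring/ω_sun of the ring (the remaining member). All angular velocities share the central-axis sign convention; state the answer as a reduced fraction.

N_ring = 21 + 2·23 = 67
21(ω_s−ω_c) = −67(ω_r−ω_c),  ω_c=0, ω_s=1
ω_r = 0 − (21/67)(1−0) = -21/67
ω_r/ω_s = -21/67

-21/67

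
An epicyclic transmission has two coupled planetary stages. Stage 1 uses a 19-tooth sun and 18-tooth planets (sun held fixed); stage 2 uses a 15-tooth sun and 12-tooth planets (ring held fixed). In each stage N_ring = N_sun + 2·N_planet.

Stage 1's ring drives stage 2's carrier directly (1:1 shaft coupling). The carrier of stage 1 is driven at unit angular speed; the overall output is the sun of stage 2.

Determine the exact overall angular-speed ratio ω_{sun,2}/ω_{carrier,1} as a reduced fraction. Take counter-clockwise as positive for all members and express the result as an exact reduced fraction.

1332/275

Stage 1: N_ring = 19 + 2·18 = 55
Stage 1: 19(ω_s−ω_c) = −55(ω_r−ω_c),  ω_s=0, ω_c=1
Stage 1: ω_r = 1 − (19/55)(0−1) = 74/55
  ⇒ ω_r¹/ω_c¹ = 74/55
Stage 2: N_ring = 15 + 2·12 = 39
Stage 2: 15(ω_s−ω_c) = −39(ω_r−ω_c),  ω_r=0, ω_c=1
Stage 2: ω_s = 1 − (39/15)(0−1) = 18/5
  ⇒ ω_s²/ω_c² = 18/5
Coupling ω_c² = ω_r¹ ⇒ overall = 74/55 × 18/5 = 1332/275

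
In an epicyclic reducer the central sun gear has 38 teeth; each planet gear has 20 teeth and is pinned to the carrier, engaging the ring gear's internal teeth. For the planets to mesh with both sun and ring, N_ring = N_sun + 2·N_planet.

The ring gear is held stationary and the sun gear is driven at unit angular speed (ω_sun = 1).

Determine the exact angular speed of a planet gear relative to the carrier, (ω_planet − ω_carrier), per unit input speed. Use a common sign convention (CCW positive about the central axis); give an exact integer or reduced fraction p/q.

-741/580

N_ring = 38 + 2·20 = 78
38(ω_s−ω_c) = −78(ω_r−ω_c),  ω_r=0, ω_s=1
38(1−ω_c) = −78(0−ω_c)  ⇒  116ω_c = 38  ⇒  ω_c = 19/58
sun–planet: 38·(1−19/58) = −20·(ω_p−ω_c)  ⇒  ω_p−ω_c = −(38/20)·(39/58) = -741/580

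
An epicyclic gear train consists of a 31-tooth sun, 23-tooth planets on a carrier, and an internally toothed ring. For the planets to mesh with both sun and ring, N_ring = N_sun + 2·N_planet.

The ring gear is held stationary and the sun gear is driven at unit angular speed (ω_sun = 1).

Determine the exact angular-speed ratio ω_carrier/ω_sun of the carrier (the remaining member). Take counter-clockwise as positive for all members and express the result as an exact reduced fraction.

31/108

N_ring = 31 + 2·23 = 77
31(ω_s−ω_c) = −77(ω_r−ω_c),  ω_r=0, ω_s=1
31(1−ω_c) = −77(0−ω_c)  ⇒  108ω_c = 31  ⇒  ω_c = 31/108
ω_c/ω_s = 31/108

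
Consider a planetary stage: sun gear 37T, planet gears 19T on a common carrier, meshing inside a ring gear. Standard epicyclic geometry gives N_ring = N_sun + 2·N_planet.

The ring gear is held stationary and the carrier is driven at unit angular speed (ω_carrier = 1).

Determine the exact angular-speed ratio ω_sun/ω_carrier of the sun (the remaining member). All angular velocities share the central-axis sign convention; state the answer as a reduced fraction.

112/37

N_ring = 37 + 2·19 = 75
37(ω_s−ω_c) = −75(ω_r−ω_c),  ω_r=0, ω_c=1
ω_s = 1 − (75/37)(0−1) = 112/37
ω_s/ω_c = 112/37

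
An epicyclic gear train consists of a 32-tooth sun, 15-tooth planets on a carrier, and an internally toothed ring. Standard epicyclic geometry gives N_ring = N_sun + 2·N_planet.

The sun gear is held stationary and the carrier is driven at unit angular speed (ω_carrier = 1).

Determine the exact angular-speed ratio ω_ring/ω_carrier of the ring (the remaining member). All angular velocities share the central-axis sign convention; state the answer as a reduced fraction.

N_ring = 32 + 2·15 = 62
32(ω_s−ω_c) = −62(ω_r−ω_c),  ω_s=0, ω_c=1
ω_r = 1 − (32/62)(0−1) = 47/31
ω_r/ω_c = 47/31

47/31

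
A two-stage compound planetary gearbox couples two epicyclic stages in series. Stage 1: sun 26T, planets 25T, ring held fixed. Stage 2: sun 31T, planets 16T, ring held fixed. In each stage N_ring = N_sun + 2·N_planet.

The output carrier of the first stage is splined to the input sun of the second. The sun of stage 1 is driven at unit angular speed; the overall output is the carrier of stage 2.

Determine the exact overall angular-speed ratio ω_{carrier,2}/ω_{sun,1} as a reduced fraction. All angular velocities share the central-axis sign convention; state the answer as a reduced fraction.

Stage 1: N_ring = 26 + 2·25 = 76
Stage 1: 26(ω_s−ω_c) = −76(ω_r−ω_c),  ω_r=0, ω_s=1
Stage 1: 26(1−ω_c) = −76(0−ω_c)  ⇒  102ω_c = 26  ⇒  ω_c = 13/51
  ⇒ ω_c¹/ω_s¹ = 13/51
Stage 2: N_ring = 31 + 2·16 = 63
Stage 2: 31(ω_s−ω_c) = −63(ω_r−ω_c),  ω_r=0, ω_s=1
Stage 2: 31(1−ω_c) = −63(0−ω_c)  ⇒  94ω_c = 31  ⇒  ω_c = 31/94
  ⇒ ω_c²/ω_s² = 31/94
Coupling ω_s² = ω_c¹ ⇒ overall = 13/51 × 31/94 = 403/4794

403/4794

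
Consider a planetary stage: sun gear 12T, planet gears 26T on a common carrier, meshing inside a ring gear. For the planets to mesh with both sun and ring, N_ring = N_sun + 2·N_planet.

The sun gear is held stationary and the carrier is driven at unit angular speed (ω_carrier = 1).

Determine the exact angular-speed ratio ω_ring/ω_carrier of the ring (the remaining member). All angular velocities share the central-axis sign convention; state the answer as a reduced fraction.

19/16

N_ring = 12 + 2·26 = 64
12(ω_s−ω_c) = −64(ω_r−ω_c),  ω_s=0, ω_c=1
ω_r = 1 − (12/64)(0−1) = 19/16
ω_r/ω_c = 19/16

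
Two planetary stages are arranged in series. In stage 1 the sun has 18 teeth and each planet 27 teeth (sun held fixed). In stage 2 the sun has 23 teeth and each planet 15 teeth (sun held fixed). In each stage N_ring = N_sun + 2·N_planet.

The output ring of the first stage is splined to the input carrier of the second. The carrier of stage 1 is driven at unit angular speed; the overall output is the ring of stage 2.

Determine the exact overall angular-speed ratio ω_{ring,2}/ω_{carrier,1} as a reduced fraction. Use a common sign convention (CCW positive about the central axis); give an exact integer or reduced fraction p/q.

Stage 1: N_ring = 18 + 2·27 = 72
Stage 1: 18(ω_s−ω_c) = −72(ω_r−ω_c),  ω_s=0, ω_c=1
Stage 1: ω_r = 1 − (18/72)(0−1) = 5/4
  ⇒ ω_r¹/ω_c¹ = 5/4
Stage 2: N_ring = 23 + 2·15 = 53
Stage 2: 23(ω_s−ω_c) = −53(ω_r−ω_c),  ω_s=0, ω_c=1
Stage 2: ω_r = 1 − (23/53)(0−1) = 76/53
  ⇒ ω_r²/ω_c² = 76/53
Coupling ω_c² = ω_r¹ ⇒ overall = 5/4 × 76/53 = 95/53

95/53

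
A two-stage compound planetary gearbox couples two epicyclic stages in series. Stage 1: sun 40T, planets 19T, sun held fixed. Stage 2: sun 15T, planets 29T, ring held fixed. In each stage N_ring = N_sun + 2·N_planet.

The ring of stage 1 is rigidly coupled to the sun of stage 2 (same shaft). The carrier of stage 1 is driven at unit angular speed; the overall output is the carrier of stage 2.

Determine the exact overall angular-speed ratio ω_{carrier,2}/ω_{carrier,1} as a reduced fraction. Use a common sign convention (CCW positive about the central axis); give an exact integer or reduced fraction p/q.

Stage 1: N_ring = 40 + 2·19 = 78
Stage 1: 40(ω_s−ω_c) = −78(ω_r−ω_c),  ω_s=0, ω_c=1
Stage 1: ω_r = 1 − (40/78)(0−1) = 59/39
  ⇒ ω_r¹/ω_c¹ = 59/39
Stage 2: N_ring = 15 + 2·29 = 73
Stage 2: 15(ω_s−ω_c) = −73(ω_r−ω_c),  ω_r=0, ω_s=1
Stage 2: 15(1−ω_c) = −73(0−ω_c)  ⇒  88ω_c = 15  ⇒  ω_c = 15/88
  ⇒ ω_c²/ω_s² = 15/88
Coupling ω_s² = ω_r¹ ⇒ overall = 59/39 × 15/88 = 295/1144

295/1144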